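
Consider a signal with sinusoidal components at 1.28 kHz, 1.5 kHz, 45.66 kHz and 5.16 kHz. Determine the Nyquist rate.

91.32 kHz

Highest-frequency component: 45.66 kHz.
Nyquist rate = 2 × 45.66 kHz = 91.32 kHz.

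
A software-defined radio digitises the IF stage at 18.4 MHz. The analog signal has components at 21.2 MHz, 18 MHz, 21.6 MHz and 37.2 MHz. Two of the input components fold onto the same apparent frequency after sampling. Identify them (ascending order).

fs/2 = 9.2 MHz.
21.2 MHz mod fs = 2.8 MHz.
2.8 MHz ≤ fs/2 = 9.2 MHz, appears at 2.8 MHz.
18 MHz > fs/2 = 9.2 MHz, folds to fs − 18 MHz = 0.4 MHz.
21.6 MHz mod fs = 3.2 MHz.
3.2 MHz ≤ fs/2 = 9.2 MHz, appears at 3.2 MHz.
37.2 MHz mod fs = 0.4 MHz.
0.4 MHz ≤ fs/2 = 9.2 MHz, appears at 0.4 MHz.
18 MHz and 37.2 MHz both map to 0.4 MHz.

18 MHz, 37.2 MHz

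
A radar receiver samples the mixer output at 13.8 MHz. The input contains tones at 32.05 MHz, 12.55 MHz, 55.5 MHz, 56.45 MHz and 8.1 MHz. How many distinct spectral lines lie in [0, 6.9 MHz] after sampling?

fs/2 = 6.9 MHz.
32.05 MHz mod fs = 4.45 MHz.
4.45 MHz ≤ fs/2 = 6.9 MHz, appears at 4.45 MHz.
12.55 MHz > fs/2 = 6.9 MHz, folds to fs − 12.55 MHz = 1.25 MHz.
55.5 MHz mod fs = 0.3 MHz.
0.3 MHz ≤ fs/2 = 6.9 MHz, appears at 0.3 MHz.
56.45 MHz mod fs = 1.25 MHz.
1.25 MHz ≤ fs/2 = 6.9 MHz, appears at 1.25 MHz.
8.1 MHz > fs/2 = 6.9 MHz, folds to fs − 8.1 MHz = 5.7 MHz.
Distinct values: {0.3 MHz, 1.25 MHz, 4.45 MHz, 5.7 MHz} → 4.

4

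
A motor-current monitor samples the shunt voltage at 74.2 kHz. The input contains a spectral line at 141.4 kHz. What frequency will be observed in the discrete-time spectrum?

141.4 kHz mod fs = 67.2 kHz.
67.2 kHz > fs/2 = 37.1 kHz, folds to fs − 67.2 kHz = 7 kHz.

7 kHz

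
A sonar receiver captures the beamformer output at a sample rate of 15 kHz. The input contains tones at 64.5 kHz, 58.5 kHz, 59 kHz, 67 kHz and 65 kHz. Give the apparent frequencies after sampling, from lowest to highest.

1 kHz, 1.5 kHz, 4.5 kHz, 5 kHz, 7 kHz

fs/2 = 7.5 kHz.
64.5 kHz mod fs = 4.5 kHz.
4.5 kHz ≤ fs/2 = 7.5 kHz, appears at 4.5 kHz.
58.5 kHz mod fs = 13.5 kHz.
13.5 kHz > fs/2 = 7.5 kHz, folds to fs − 13.5 kHz = 1.5 kHz.
59 kHz mod fs = 14 kHz.
14 kHz > fs/2 = 7.5 kHz, folds to fs − 14 kHz = 1 kHz.
67 kHz mod fs = 7 kHz.
7 kHz ≤ fs/2 = 7.5 kHz, appears at 7 kHz.
65 kHz mod fs = 5 kHz.
5 kHz ≤ fs/2 = 7.5 kHz, appears at 5 kHz.
Distinct values: {1 kHz, 1.5 kHz, 4.5 kHz, 5 kHz, 7 kHz}.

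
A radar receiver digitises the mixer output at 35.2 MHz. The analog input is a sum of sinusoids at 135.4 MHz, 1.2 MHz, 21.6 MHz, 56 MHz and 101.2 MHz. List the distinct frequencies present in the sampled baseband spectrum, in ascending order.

fs/2 = 17.6 MHz.
135.4 MHz mod fs = 29.8 MHz.
29.8 MHz > fs/2 = 17.6 MHz, folds to fs − 29.8 MHz = 5.4 MHz.
1.2 MHz ≤ fs/2 = 17.6 MHz, passes unchanged.
21.6 MHz > fs/2 = 17.6 MHz, folds to fs − 21.6 MHz = 13.6 MHz.
56 MHz mod fs = 20.8 MHz.
20.8 MHz > fs/2 = 17.6 MHz, folds to fs − 20.8 MHz = 14.4 MHz.
101.2 MHz mod fs = 30.8 MHz.
30.8 MHz > fs/2 = 17.6 MHz, folds to fs − 30.8 MHz = 4.4 MHz.
Distinct values: {1.2 MHz, 4.4 MHz, 5.4 MHz, 13.6 MHz, 14.4 MHz}.

1.2 MHz, 4.4 MHz, 5.4 MHz, 13.6 MHz, 14.4 MHz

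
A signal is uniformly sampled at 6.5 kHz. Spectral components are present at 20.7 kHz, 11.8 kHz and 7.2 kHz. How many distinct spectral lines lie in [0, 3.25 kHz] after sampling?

2

fs/2 = 3.25 kHz.
20.7 kHz mod fs = 1.2 kHz.
1.2 kHz ≤ fs/2 = 3.25 kHz, appears at 1.2 kHz.
11.8 kHz mod fs = 5.3 kHz.
5.3 kHz > fs/2 = 3.25 kHz, folds to fs − 5.3 kHz = 1.2 kHz.
7.2 kHz mod fs = 0.7 kHz.
0.7 kHz ≤ fs/2 = 3.25 kHz, appears at 0.7 kHz.
Distinct values: {0.7 kHz, 1.2 kHz} → 2.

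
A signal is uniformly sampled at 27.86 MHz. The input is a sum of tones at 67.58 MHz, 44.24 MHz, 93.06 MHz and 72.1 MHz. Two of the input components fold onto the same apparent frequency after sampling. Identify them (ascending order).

44.24 MHz, 72.1 MHz

fs/2 = 13.93 MHz.
67.58 MHz mod fs = 11.86 MHz.
11.86 MHz ≤ fs/2 = 13.93 MHz, appears at 11.86 MHz.
44.24 MHz mod fs = 16.38 MHz.
16.38 MHz > fs/2 = 13.93 MHz, folds to fs − 16.38 MHz = 11.48 MHz.
93.06 MHz mod fs = 9.48 MHz.
9.48 MHz ≤ fs/2 = 13.93 MHz, appears at 9.48 MHz.
72.1 MHz mod fs = 16.38 MHz.
16.38 MHz > fs/2 = 13.93 MHz, folds to fs − 16.38 MHz = 11.48 MHz.
44.24 MHz and 72.1 MHz both map to 11.48 MHz.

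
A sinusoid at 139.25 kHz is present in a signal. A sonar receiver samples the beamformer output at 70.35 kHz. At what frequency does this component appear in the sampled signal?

139.25 kHz mod fs = 68.9 kHz.
68.9 kHz > fs/2 = 35.175 kHz, folds to fs − 68.9 kHz = 1.45 kHz.

1.45 kHz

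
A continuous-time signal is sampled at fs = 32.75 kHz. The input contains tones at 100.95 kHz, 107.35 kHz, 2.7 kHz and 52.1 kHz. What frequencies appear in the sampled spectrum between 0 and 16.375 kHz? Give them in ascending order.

fs/2 = 16.375 kHz.
100.95 kHz mod fs = 2.7 kHz.
2.7 kHz ≤ fs/2 = 16.375 kHz, appears at 2.7 kHz.
107.35 kHz mod fs = 9.1 kHz.
9.1 kHz ≤ fs/2 = 16.375 kHz, appears at 9.1 kHz.
2.7 kHz ≤ fs/2 = 16.375 kHz, passes unchanged.
52.1 kHz mod fs = 19.35 kHz.
19.35 kHz > fs/2 = 16.375 kHz, folds to fs − 19.35 kHz = 13.4 kHz.
Distinct values: {2.7 kHz, 9.1 kHz, 13.4 kHz}.

2.7 kHz, 9.1 kHz, 13.4 kHz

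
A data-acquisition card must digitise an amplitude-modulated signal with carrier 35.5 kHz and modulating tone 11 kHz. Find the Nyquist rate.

AM sidebands sit at fc ± fm = 24.5 kHz and 46.5 kHz.
Highest-frequency component: 46.5 kHz.
Nyquist rate = 2 × 46.5 kHz = 93 kHz.

93 kHz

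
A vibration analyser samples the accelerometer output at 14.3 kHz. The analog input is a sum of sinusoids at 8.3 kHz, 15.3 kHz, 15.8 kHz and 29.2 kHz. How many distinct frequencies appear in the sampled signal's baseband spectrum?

4

fs/2 = 7.15 kHz.
8.3 kHz > fs/2 = 7.15 kHz, folds to fs − 8.3 kHz = 6 kHz.
15.3 kHz mod fs = 1 kHz.
1 kHz ≤ fs/2 = 7.15 kHz, appears at 1 kHz.
15.8 kHz mod fs = 1.5 kHz.
1.5 kHz ≤ fs/2 = 7.15 kHz, appears at 1.5 kHz.
29.2 kHz mod fs = 0.6 kHz.
0.6 kHz ≤ fs/2 = 7.15 kHz, appears at 0.6 kHz.
Distinct values: {0.6 kHz, 1 kHz, 1.5 kHz, 6 kHz} → 4.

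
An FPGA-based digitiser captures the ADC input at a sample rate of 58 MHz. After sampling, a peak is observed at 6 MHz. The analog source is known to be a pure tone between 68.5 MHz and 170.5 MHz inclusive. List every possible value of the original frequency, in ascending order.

Frequencies that alias to 6 MHz are k·fs ± 6 MHz for integer k ≥ 0.
k=0: 6 MHz.
k=1: 52 MHz, 64 MHz.
k=2: 110 MHz, 122 MHz.
k=3: 168 MHz, 180 MHz.
k=4: 226 MHz, 238 MHz.
Within [68.5 MHz, 170.5 MHz]: 110 MHz, 122 MHz, 168 MHz.

110 MHz, 122 MHz, 168 MHz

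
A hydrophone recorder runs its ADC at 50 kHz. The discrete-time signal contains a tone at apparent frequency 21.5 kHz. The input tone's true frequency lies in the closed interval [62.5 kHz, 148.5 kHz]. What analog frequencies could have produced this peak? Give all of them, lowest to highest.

Frequencies that alias to 21.5 kHz are k·fs ± 21.5 kHz for integer k ≥ 0.
k=0: 21.5 kHz.
k=1: 28.5 kHz, 71.5 kHz.
k=2: 78.5 kHz, 121.5 kHz.
k=3: 128.5 kHz, 171.5 kHz.
k=4: 178.5 kHz, 221.5 kHz.
Within [62.5 kHz, 148.5 kHz]: 71.5 kHz, 78.5 kHz, 121.5 kHz, 128.5 kHz.

71.5 kHz, 78.5 kHz, 121.5 kHz, 128.5 kHz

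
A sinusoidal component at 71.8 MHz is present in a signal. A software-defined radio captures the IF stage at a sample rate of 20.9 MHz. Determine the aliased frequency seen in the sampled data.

71.8 MHz mod fs = 9.1 MHz.
9.1 MHz ≤ fs/2 = 10.45 MHz, appears at 9.1 MHz.

9.1 MHz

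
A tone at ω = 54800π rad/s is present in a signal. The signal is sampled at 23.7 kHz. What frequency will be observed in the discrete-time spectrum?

ω = 54800π rad/s → f = ω/(2π) = 27400 Hz = 27.4 kHz.
27.4 kHz mod fs = 3.7 kHz.
3.7 kHz ≤ fs/2 = 11.85 kHz, appears at 3.7 kHz.

3.7 kHz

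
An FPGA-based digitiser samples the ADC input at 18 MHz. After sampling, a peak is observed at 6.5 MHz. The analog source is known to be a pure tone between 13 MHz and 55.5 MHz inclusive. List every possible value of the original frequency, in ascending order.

Frequencies that alias to 6.5 MHz are k·fs ± 6.5 MHz for integer k ≥ 0.
k=0: 6.5 MHz.
k=1: 11.5 MHz, 24.5 MHz.
k=2: 29.5 MHz, 42.5 MHz.
k=3: 47.5 MHz, 60.5 MHz.
k=4: 65.5 MHz, 78.5 MHz.
Within [13 MHz, 55.5 MHz]: 24.5 MHz, 29.5 MHz, 42.5 MHz, 47.5 MHz.

24.5 MHz, 29.5 MHz, 42.5 MHz, 47.5 MHz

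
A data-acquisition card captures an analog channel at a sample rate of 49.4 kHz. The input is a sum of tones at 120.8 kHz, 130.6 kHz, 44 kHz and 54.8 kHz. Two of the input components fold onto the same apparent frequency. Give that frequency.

fs/2 = 24.7 kHz.
120.8 kHz mod fs = 22 kHz.
22 kHz ≤ fs/2 = 24.7 kHz, appears at 22 kHz.
130.6 kHz mod fs = 31.8 kHz.
31.8 kHz > fs/2 = 24.7 kHz, folds to fs − 31.8 kHz = 17.6 kHz.
44 kHz > fs/2 = 24.7 kHz, folds to fs − 44 kHz = 5.4 kHz.
54.8 kHz mod fs = 5.4 kHz.
5.4 kHz ≤ fs/2 = 24.7 kHz, appears at 5.4 kHz.
44 kHz and 54.8 kHz both map to 5.4 kHz.

5.4 kHz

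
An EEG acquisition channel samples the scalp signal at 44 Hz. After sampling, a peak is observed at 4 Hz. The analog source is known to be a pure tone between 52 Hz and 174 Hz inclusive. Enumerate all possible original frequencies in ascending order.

84 Hz, 92 Hz, 128 Hz, 136 Hz, 172 Hz

Frequencies that alias to 4 Hz are k·fs ± 4 Hz for integer k ≥ 0.
k=0: 4 Hz.
k=1: 40 Hz, 48 Hz.
k=2: 84 Hz, 92 Hz.
k=3: 128 Hz, 136 Hz.
k=4: 172 Hz, 180 Hz.
k=5: 216 Hz, 224 Hz.
Within [52 Hz, 174 Hz]: 84 Hz, 92 Hz, 128 Hz, 136 Hz, 172 Hz.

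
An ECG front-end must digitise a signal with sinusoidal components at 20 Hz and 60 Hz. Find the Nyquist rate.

120 Hz

Highest-frequency component: 60 Hz.
Nyquist rate = 2 × 60 Hz = 120 Hz.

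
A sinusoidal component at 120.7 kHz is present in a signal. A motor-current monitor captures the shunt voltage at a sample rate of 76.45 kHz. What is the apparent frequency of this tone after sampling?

32.2 kHz

120.7 kHz mod fs = 44.25 kHz.
44.25 kHz > fs/2 = 38.225 kHz, folds to fs − 44.25 kHz = 32.2 kHz.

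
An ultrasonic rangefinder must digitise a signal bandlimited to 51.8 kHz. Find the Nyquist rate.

103.6 kHz

Nyquist rate = 2 × 51.8 kHz = 103.6 kHz.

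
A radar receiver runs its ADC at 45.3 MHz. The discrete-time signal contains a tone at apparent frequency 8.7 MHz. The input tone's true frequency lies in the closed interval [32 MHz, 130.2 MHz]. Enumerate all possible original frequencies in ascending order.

Frequencies that alias to 8.7 MHz are k·fs ± 8.7 MHz for integer k ≥ 0.
k=0: 8.7 MHz.
k=1: 36.6 MHz, 54 MHz.
k=2: 81.9 MHz, 99.3 MHz.
k=3: 127.2 MHz, 144.6 MHz.
k=4: 172.5 MHz, 189.9 MHz.
Within [32 MHz, 130.2 MHz]: 36.6 MHz, 54 MHz, 81.9 MHz, 99.3 MHz, 127.2 MHz.

36.6 MHz, 54 MHz, 81.9 MHz, 99.3 MHz, 127.2 MHz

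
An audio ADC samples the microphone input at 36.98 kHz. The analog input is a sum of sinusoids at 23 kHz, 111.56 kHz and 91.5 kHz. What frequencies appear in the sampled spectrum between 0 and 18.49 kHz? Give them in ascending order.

fs/2 = 18.49 kHz.
23 kHz > fs/2 = 18.49 kHz, folds to fs − 23 kHz = 13.98 kHz.
111.56 kHz mod fs = 0.62 kHz.
0.62 kHz ≤ fs/2 = 18.49 kHz, appears at 0.62 kHz.
91.5 kHz mod fs = 17.54 kHz.
17.54 kHz ≤ fs/2 = 18.49 kHz, appears at 17.54 kHz.
Distinct values: {0.62 kHz, 13.98 kHz, 17.54 kHz}.

0.62 kHz, 13.98 kHz, 17.54 kHz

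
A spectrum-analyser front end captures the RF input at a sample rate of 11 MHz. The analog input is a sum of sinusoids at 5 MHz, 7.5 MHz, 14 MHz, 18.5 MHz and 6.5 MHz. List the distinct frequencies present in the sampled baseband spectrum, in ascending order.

fs/2 = 5.5 MHz.
5 MHz ≤ fs/2 = 5.5 MHz, passes unchanged.
7.5 MHz > fs/2 = 5.5 MHz, folds to fs − 7.5 MHz = 3.5 MHz.
14 MHz mod fs = 3 MHz.
3 MHz ≤ fs/2 = 5.5 MHz, appears at 3 MHz.
18.5 MHz mod fs = 7.5 MHz.
7.5 MHz > fs/2 = 5.5 MHz, folds to fs − 7.5 MHz = 3.5 MHz.
6.5 MHz > fs/2 = 5.5 MHz, folds to fs − 6.5 MHz = 4.5 MHz.
Distinct values: {3 MHz, 3.5 MHz, 4.5 MHz, 5 MHz}.

3 MHz, 3.5 MHz, 4.5 MHz, 5 MHz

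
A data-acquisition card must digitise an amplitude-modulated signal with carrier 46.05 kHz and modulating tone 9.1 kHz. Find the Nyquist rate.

110.3 kHz

AM sidebands sit at fc ± fm = 36.95 kHz and 55.15 kHz.
Highest-frequency component: 55.15 kHz.
Nyquist rate = 2 × 55.15 kHz = 110.3 kHz.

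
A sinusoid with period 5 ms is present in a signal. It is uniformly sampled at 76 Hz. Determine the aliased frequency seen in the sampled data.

T = 5 ms → f = 1/T = 200 Hz.
200 Hz mod fs = 48 Hz.
48 Hz > fs/2 = 38 Hz, folds to fs − 48 Hz = 28 Hz.

28 Hz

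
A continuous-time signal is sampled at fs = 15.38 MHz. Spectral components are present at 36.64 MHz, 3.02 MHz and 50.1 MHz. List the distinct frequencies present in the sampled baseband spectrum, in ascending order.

fs/2 = 7.69 MHz.
36.64 MHz mod fs = 5.88 MHz.
5.88 MHz ≤ fs/2 = 7.69 MHz, appears at 5.88 MHz.
3.02 MHz ≤ fs/2 = 7.69 MHz, passes unchanged.
50.1 MHz mod fs = 3.96 MHz.
3.96 MHz ≤ fs/2 = 7.69 MHz, appears at 3.96 MHz.
Distinct values: {3.02 MHz, 3.96 MHz, 5.88 MHz}.

3.02 MHz, 3.96 MHz, 5.88 MHz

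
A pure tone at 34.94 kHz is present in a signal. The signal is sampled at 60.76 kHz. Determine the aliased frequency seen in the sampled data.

25.82 kHz

34.94 kHz > fs/2 = 30.38 kHz, folds to fs − 34.94 kHz = 25.82 kHz.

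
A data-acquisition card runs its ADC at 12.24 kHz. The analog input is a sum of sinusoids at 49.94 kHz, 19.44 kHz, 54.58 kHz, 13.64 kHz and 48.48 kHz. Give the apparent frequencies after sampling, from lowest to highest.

fs/2 = 6.12 kHz.
49.94 kHz mod fs = 0.98 kHz.
0.98 kHz ≤ fs/2 = 6.12 kHz, appears at 0.98 kHz.
19.44 kHz mod fs = 7.2 kHz.
7.2 kHz > fs/2 = 6.12 kHz, folds to fs − 7.2 kHz = 5.04 kHz.
54.58 kHz mod fs = 5.62 kHz.
5.62 kHz ≤ fs/2 = 6.12 kHz, appears at 5.62 kHz.
13.64 kHz mod fs = 1.4 kHz.
1.4 kHz ≤ fs/2 = 6.12 kHz, appears at 1.4 kHz.
48.48 kHz mod fs = 11.76 kHz.
11.76 kHz > fs/2 = 6.12 kHz, folds to fs − 11.76 kHz = 0.48 kHz.
Distinct values: {0.48 kHz, 0.98 kHz, 1.4 kHz, 5.04 kHz, 5.62 kHz}.

0.48 kHz, 0.98 kHz, 1.4 kHz, 5.04 kHz, 5.62 kHz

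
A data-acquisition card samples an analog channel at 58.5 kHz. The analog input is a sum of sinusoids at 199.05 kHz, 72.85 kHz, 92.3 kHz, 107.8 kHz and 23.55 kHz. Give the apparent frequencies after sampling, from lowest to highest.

9.2 kHz, 14.35 kHz, 23.55 kHz, 24.7 kHz

fs/2 = 29.25 kHz.
199.05 kHz mod fs = 23.55 kHz.
23.55 kHz ≤ fs/2 = 29.25 kHz, appears at 23.55 kHz.
72.85 kHz mod fs = 14.35 kHz.
14.35 kHz ≤ fs/2 = 29.25 kHz, appears at 14.35 kHz.
92.3 kHz mod fs = 33.8 kHz.
33.8 kHz > fs/2 = 29.25 kHz, folds to fs − 33.8 kHz = 24.7 kHz.
107.8 kHz mod fs = 49.3 kHz.
49.3 kHz > fs/2 = 29.25 kHz, folds to fs − 49.3 kHz = 9.2 kHz.
23.55 kHz ≤ fs/2 = 29.25 kHz, passes unchanged.
Distinct values: {9.2 kHz, 14.35 kHz, 23.55 kHz, 24.7 kHz}.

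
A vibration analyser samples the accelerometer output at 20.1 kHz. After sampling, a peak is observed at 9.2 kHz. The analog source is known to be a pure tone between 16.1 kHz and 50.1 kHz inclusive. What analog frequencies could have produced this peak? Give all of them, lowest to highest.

29.3 kHz, 31 kHz, 49.4 kHz

Frequencies that alias to 9.2 kHz are k·fs ± 9.2 kHz for integer k ≥ 0.
k=0: 9.2 kHz.
k=1: 10.9 kHz, 29.3 kHz.
k=2: 31 kHz, 49.4 kHz.
k=3: 51.1 kHz, 69.5 kHz.
Within [16.1 kHz, 50.1 kHz]: 29.3 kHz, 31 kHz, 49.4 kHz.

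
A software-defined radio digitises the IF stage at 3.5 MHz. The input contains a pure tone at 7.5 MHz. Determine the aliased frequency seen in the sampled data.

7.5 MHz mod fs = 0.5 MHz.
0.5 MHz ≤ fs/2 = 1.75 MHz, appears at 0.5 MHz.

0.5 MHz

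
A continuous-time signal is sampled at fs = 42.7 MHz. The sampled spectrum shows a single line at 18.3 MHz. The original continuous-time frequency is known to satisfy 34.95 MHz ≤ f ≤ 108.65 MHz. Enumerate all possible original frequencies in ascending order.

61 MHz, 67.1 MHz, 103.7 MHz

Frequencies that alias to 18.3 MHz are k·fs ± 18.3 MHz for integer k ≥ 0.
k=0: 18.3 MHz.
k=1: 24.4 MHz, 61 MHz.
k=2: 67.1 MHz, 103.7 MHz.
k=3: 109.8 MHz, 146.4 MHz.
Within [34.95 MHz, 108.65 MHz]: 61 MHz, 67.1 MHz, 103.7 MHz.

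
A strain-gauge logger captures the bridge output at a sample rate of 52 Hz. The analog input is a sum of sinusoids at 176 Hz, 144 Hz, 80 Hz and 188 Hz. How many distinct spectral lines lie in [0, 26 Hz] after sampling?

fs/2 = 26 Hz.
176 Hz mod fs = 20 Hz.
20 Hz ≤ fs/2 = 26 Hz, appears at 20 Hz.
144 Hz mod fs = 40 Hz.
40 Hz > fs/2 = 26 Hz, folds to fs − 40 Hz = 12 Hz.
80 Hz mod fs = 28 Hz.
28 Hz > fs/2 = 26 Hz, folds to fs − 28 Hz = 24 Hz.
188 Hz mod fs = 32 Hz.
32 Hz > fs/2 = 26 Hz, folds to fs − 32 Hz = 20 Hz.
Distinct values: {12 Hz, 20 Hz, 24 Hz} → 3.

3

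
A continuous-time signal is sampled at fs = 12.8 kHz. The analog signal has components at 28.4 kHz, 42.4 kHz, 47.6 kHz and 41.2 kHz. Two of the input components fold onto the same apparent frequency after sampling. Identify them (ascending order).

28.4 kHz, 41.2 kHz

fs/2 = 6.4 kHz.
28.4 kHz mod fs = 2.8 kHz.
2.8 kHz ≤ fs/2 = 6.4 kHz, appears at 2.8 kHz.
42.4 kHz mod fs = 4 kHz.
4 kHz ≤ fs/2 = 6.4 kHz, appears at 4 kHz.
47.6 kHz mod fs = 9.2 kHz.
9.2 kHz > fs/2 = 6.4 kHz, folds to fs − 9.2 kHz = 3.6 kHz.
41.2 kHz mod fs = 2.8 kHz.
2.8 kHz ≤ fs/2 = 6.4 kHz, appears at 2.8 kHz.
28.4 kHz and 41.2 kHz both map to 2.8 kHz.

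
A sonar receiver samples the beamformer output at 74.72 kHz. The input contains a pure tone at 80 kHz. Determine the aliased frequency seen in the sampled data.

5.28 kHz

80 kHz mod fs = 5.28 kHz.
5.28 kHz ≤ fs/2 = 37.36 kHz, appears at 5.28 kHz.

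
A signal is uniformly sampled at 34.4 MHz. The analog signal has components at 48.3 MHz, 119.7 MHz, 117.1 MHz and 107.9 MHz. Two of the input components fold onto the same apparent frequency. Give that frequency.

13.9 MHz

fs/2 = 17.2 MHz.
48.3 MHz mod fs = 13.9 MHz.
13.9 MHz ≤ fs/2 = 17.2 MHz, appears at 13.9 MHz.
119.7 MHz mod fs = 16.5 MHz.
16.5 MHz ≤ fs/2 = 17.2 MHz, appears at 16.5 MHz.
117.1 MHz mod fs = 13.9 MHz.
13.9 MHz ≤ fs/2 = 17.2 MHz, appears at 13.9 MHz.
107.9 MHz mod fs = 4.7 MHz.
4.7 MHz ≤ fs/2 = 17.2 MHz, appears at 4.7 MHz.
48.3 MHz and 117.1 MHz both map to 13.9 MHz.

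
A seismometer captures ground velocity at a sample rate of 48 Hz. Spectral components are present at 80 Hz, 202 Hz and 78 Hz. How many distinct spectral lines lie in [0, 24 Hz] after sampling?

fs/2 = 24 Hz.
80 Hz mod fs = 32 Hz.
32 Hz > fs/2 = 24 Hz, folds to fs − 32 Hz = 16 Hz.
202 Hz mod fs = 10 Hz.
10 Hz ≤ fs/2 = 24 Hz, appears at 10 Hz.
78 Hz mod fs = 30 Hz.
30 Hz > fs/2 = 24 Hz, folds to fs − 30 Hz = 18 Hz.
Distinct values: {10 Hz, 16 Hz, 18 Hz} → 3.

3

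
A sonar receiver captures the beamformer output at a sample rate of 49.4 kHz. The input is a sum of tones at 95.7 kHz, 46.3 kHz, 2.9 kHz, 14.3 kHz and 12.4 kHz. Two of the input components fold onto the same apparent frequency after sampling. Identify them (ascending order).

fs/2 = 24.7 kHz.
95.7 kHz mod fs = 46.3 kHz.
46.3 kHz > fs/2 = 24.7 kHz, folds to fs − 46.3 kHz = 3.1 kHz.
46.3 kHz > fs/2 = 24.7 kHz, folds to fs − 46.3 kHz = 3.1 kHz.
2.9 kHz ≤ fs/2 = 24.7 kHz, passes unchanged.
14.3 kHz ≤ fs/2 = 24.7 kHz, passes unchanged.
12.4 kHz ≤ fs/2 = 24.7 kHz, passes unchanged.
46.3 kHz and 95.7 kHz both map to 3.1 kHz.

46.3 kHz, 95.7 kHz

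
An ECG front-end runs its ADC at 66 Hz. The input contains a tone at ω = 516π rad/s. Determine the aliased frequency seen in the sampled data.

ω = 516π rad/s → f = ω/(2π) = 258 Hz.
258 Hz mod fs = 60 Hz.
60 Hz > fs/2 = 33 Hz, folds to fs − 60 Hz = 6 Hz.

6 Hz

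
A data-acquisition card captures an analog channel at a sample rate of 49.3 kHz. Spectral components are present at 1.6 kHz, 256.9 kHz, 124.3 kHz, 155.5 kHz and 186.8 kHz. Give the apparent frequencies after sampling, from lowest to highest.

fs/2 = 24.65 kHz.
1.6 kHz ≤ fs/2 = 24.65 kHz, passes unchanged.
256.9 kHz mod fs = 10.4 kHz.
10.4 kHz ≤ fs/2 = 24.65 kHz, appears at 10.4 kHz.
124.3 kHz mod fs = 25.7 kHz.
25.7 kHz > fs/2 = 24.65 kHz, folds to fs − 25.7 kHz = 23.6 kHz.
155.5 kHz mod fs = 7.6 kHz.
7.6 kHz ≤ fs/2 = 24.65 kHz, appears at 7.6 kHz.
186.8 kHz mod fs = 38.9 kHz.
38.9 kHz > fs/2 = 24.65 kHz, folds to fs − 38.9 kHz = 10.4 kHz.
Distinct values: {1.6 kHz, 7.6 kHz, 10.4 kHz, 23.6 kHz}.

1.6 kHz, 7.6 kHz, 10.4 kHz, 23.6 kHz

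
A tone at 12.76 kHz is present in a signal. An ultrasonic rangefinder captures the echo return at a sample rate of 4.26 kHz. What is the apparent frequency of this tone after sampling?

12.76 kHz mod fs = 4.24 kHz.
4.24 kHz > fs/2 = 2.13 kHz, folds to fs − 4.24 kHz = 0.02 kHz.

0.02 kHz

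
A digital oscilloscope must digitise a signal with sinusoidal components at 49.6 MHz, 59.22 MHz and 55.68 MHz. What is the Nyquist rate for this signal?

Highest-frequency component: 59.22 MHz.
Nyquist rate = 2 × 59.22 MHz = 118.44 MHz.

118.44 MHz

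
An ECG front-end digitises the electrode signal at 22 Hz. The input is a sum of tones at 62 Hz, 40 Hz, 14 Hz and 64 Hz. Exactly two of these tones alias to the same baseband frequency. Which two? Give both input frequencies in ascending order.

fs/2 = 11 Hz.
62 Hz mod fs = 18 Hz.
18 Hz > fs/2 = 11 Hz, folds to fs − 18 Hz = 4 Hz.
40 Hz mod fs = 18 Hz.
18 Hz > fs/2 = 11 Hz, folds to fs − 18 Hz = 4 Hz.
14 Hz > fs/2 = 11 Hz, folds to fs − 14 Hz = 8 Hz.
64 Hz mod fs = 20 Hz.
20 Hz > fs/2 = 11 Hz, folds to fs − 20 Hz = 2 Hz.
40 Hz and 62 Hz both map to 4 Hz.

40 Hz, 62 Hz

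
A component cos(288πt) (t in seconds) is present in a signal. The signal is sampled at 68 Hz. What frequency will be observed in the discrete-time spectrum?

ω = 288π rad/s → f = ω/(2π) = 144 Hz.
144 Hz mod fs = 8 Hz.
8 Hz ≤ fs/2 = 34 Hz, appears at 8 Hz.

8 Hz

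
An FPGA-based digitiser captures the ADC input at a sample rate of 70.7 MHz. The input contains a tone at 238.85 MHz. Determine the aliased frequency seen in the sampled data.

238.85 MHz mod fs = 26.75 MHz.
26.75 MHz ≤ fs/2 = 35.35 MHz, appears at 26.75 MHz.

26.75 MHz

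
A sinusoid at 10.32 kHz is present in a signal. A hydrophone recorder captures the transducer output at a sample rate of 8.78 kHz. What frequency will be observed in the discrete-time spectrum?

10.32 kHz mod fs = 1.54 kHz.
1.54 kHz ≤ fs/2 = 4.39 kHz, appears at 1.54 kHz.

1.54 kHz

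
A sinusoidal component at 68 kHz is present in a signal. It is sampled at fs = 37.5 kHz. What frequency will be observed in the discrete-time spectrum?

7 kHz

68 kHz mod fs = 30.5 kHz.
30.5 kHz > fs/2 = 18.75 kHz, folds to fs − 30.5 kHz = 7 kHz.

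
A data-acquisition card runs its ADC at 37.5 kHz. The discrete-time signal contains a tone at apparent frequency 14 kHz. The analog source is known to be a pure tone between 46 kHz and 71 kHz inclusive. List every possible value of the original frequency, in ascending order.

51.5 kHz, 61 kHz

Frequencies that alias to 14 kHz are k·fs ± 14 kHz for integer k ≥ 0.
k=0: 14 kHz.
k=1: 23.5 kHz, 51.5 kHz.
k=2: 61 kHz, 89 kHz.
k=3: 98.5 kHz, 126.5 kHz.
Within [46 kHz, 71 kHz]: 51.5 kHz, 61 kHz.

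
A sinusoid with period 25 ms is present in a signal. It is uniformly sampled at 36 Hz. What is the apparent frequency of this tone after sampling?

4 Hz

T = 25 ms → f = 1/T = 40 Hz.
40 Hz mod fs = 4 Hz.
4 Hz ≤ fs/2 = 18 Hz, appears at 4 Hz.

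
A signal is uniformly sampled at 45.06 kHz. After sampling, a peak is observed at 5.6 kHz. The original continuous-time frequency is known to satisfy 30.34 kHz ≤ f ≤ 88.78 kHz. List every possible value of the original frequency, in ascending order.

Frequencies that alias to 5.6 kHz are k·fs ± 5.6 kHz for integer k ≥ 0.
k=0: 5.6 kHz.
k=1: 39.46 kHz, 50.66 kHz.
k=2: 84.52 kHz, 95.72 kHz.
k=3: 129.58 kHz, 140.78 kHz.
Within [30.34 kHz, 88.78 kHz]: 39.46 kHz, 50.66 kHz, 84.52 kHz.

39.46 kHz, 50.66 kHz, 84.52 kHz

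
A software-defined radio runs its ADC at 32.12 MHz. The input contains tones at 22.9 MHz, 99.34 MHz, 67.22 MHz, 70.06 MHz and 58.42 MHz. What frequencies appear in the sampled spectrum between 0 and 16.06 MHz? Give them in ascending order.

fs/2 = 16.06 MHz.
22.9 MHz > fs/2 = 16.06 MHz, folds to fs − 22.9 MHz = 9.22 MHz.
99.34 MHz mod fs = 2.98 MHz.
2.98 MHz ≤ fs/2 = 16.06 MHz, appears at 2.98 MHz.
67.22 MHz mod fs = 2.98 MHz.
2.98 MHz ≤ fs/2 = 16.06 MHz, appears at 2.98 MHz.
70.06 MHz mod fs = 5.82 MHz.
5.82 MHz ≤ fs/2 = 16.06 MHz, appears at 5.82 MHz.
58.42 MHz mod fs = 26.3 MHz.
26.3 MHz > fs/2 = 16.06 MHz, folds to fs − 26.3 MHz = 5.82 MHz.
Distinct values: {2.98 MHz, 5.82 MHz, 9.22 MHz}.

2.98 MHz, 5.82 MHz, 9.22 MHz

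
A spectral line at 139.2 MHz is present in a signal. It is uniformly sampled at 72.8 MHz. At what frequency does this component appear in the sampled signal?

6.4 MHz

139.2 MHz mod fs = 66.4 MHz.
66.4 MHz > fs/2 = 36.4 MHz, folds to fs − 66.4 MHz = 6.4 MHz.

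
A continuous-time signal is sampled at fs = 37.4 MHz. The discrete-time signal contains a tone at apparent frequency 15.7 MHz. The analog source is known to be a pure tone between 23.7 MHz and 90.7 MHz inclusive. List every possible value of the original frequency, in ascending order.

Frequencies that alias to 15.7 MHz are k·fs ± 15.7 MHz for integer k ≥ 0.
k=0: 15.7 MHz.
k=1: 21.7 MHz, 53.1 MHz.
k=2: 59.1 MHz, 90.5 MHz.
k=3: 96.5 MHz, 127.9 MHz.
Within [23.7 MHz, 90.7 MHz]: 53.1 MHz, 59.1 MHz, 90.5 MHz.

53.1 MHz, 59.1 MHz, 90.5 MHz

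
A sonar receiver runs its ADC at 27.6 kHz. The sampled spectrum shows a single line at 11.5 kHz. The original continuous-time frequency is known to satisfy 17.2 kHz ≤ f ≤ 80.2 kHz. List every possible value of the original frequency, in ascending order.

39.1 kHz, 43.7 kHz, 66.7 kHz, 71.3 kHz

Frequencies that alias to 11.5 kHz are k·fs ± 11.5 kHz for integer k ≥ 0.
k=0: 11.5 kHz.
k=1: 16.1 kHz, 39.1 kHz.
k=2: 43.7 kHz, 66.7 kHz.
k=3: 71.3 kHz, 94.3 kHz.
k=4: 98.9 kHz, 121.9 kHz.
Within [17.2 kHz, 80.2 kHz]: 39.1 kHz, 43.7 kHz, 66.7 kHz, 71.3 kHz.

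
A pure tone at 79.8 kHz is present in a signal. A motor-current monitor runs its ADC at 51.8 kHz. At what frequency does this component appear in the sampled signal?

79.8 kHz mod fs = 28 kHz.
28 kHz > fs/2 = 25.9 kHz, folds to fs − 28 kHz = 23.8 kHz.

23.8 kHz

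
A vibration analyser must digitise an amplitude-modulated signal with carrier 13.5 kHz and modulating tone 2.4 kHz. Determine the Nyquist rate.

AM sidebands sit at fc ± fm = 11.1 kHz and 15.9 kHz.
Highest-frequency component: 15.9 kHz.
Nyquist rate = 2 × 15.9 kHz = 31.8 kHz.

31.8 kHz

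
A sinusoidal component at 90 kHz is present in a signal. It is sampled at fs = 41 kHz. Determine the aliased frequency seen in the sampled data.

8 kHz

90 kHz mod fs = 8 kHz.
8 kHz ≤ fs/2 = 20.5 kHz, appears at 8 kHz.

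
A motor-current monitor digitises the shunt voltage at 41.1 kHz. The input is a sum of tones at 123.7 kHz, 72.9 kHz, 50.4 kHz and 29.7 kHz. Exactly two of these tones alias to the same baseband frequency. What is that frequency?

fs/2 = 20.55 kHz.
123.7 kHz mod fs = 0.4 kHz.
0.4 kHz ≤ fs/2 = 20.55 kHz, appears at 0.4 kHz.
72.9 kHz mod fs = 31.8 kHz.
31.8 kHz > fs/2 = 20.55 kHz, folds to fs − 31.8 kHz = 9.3 kHz.
50.4 kHz mod fs = 9.3 kHz.
9.3 kHz ≤ fs/2 = 20.55 kHz, appears at 9.3 kHz.
29.7 kHz > fs/2 = 20.55 kHz, folds to fs − 29.7 kHz = 11.4 kHz.
50.4 kHz and 72.9 kHz both map to 9.3 kHz.

9.3 kHz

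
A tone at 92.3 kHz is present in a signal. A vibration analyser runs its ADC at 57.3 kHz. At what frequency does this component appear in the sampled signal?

22.3 kHz

92.3 kHz mod fs = 35 kHz.
35 kHz > fs/2 = 28.65 kHz, folds to fs − 35 kHz = 22.3 kHz.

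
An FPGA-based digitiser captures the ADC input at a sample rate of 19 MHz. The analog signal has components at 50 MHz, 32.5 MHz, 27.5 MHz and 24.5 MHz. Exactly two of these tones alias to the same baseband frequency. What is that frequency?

5.5 MHz

fs/2 = 9.5 MHz.
50 MHz mod fs = 12 MHz.
12 MHz > fs/2 = 9.5 MHz, folds to fs − 12 MHz = 7 MHz.
32.5 MHz mod fs = 13.5 MHz.
13.5 MHz > fs/2 = 9.5 MHz, folds to fs − 13.5 MHz = 5.5 MHz.
27.5 MHz mod fs = 8.5 MHz.
8.5 MHz ≤ fs/2 = 9.5 MHz, appears at 8.5 MHz.
24.5 MHz mod fs = 5.5 MHz.
5.5 MHz ≤ fs/2 = 9.5 MHz, appears at 5.5 MHz.
24.5 MHz and 32.5 MHz both map to 5.5 MHz.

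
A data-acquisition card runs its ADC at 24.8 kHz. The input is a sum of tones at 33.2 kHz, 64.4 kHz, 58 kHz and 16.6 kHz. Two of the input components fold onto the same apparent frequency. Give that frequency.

fs/2 = 12.4 kHz.
33.2 kHz mod fs = 8.4 kHz.
8.4 kHz ≤ fs/2 = 12.4 kHz, appears at 8.4 kHz.
64.4 kHz mod fs = 14.8 kHz.
14.8 kHz > fs/2 = 12.4 kHz, folds to fs − 14.8 kHz = 10 kHz.
58 kHz mod fs = 8.4 kHz.
8.4 kHz ≤ fs/2 = 12.4 kHz, appears at 8.4 kHz.
16.6 kHz > fs/2 = 12.4 kHz, folds to fs − 16.6 kHz = 8.2 kHz.
33.2 kHz and 58 kHz both map to 8.4 kHz.

8.4 kHz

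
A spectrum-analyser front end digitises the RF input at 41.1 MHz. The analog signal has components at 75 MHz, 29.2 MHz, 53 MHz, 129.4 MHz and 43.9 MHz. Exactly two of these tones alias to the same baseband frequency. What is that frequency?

11.9 MHz

fs/2 = 20.55 MHz.
75 MHz mod fs = 33.9 MHz.
33.9 MHz > fs/2 = 20.55 MHz, folds to fs − 33.9 MHz = 7.2 MHz.
29.2 MHz > fs/2 = 20.55 MHz, folds to fs − 29.2 MHz = 11.9 MHz.
53 MHz mod fs = 11.9 MHz.
11.9 MHz ≤ fs/2 = 20.55 MHz, appears at 11.9 MHz.
129.4 MHz mod fs = 6.1 MHz.
6.1 MHz ≤ fs/2 = 20.55 MHz, appears at 6.1 MHz.
43.9 MHz mod fs = 2.8 MHz.
2.8 MHz ≤ fs/2 = 20.55 MHz, appears at 2.8 MHz.
29.2 MHz and 53 MHz both map to 11.9 MHz.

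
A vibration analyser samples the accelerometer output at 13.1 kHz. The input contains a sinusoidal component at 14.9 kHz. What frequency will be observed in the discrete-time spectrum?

14.9 kHz mod fs = 1.8 kHz.
1.8 kHz ≤ fs/2 = 6.55 kHz, appears at 1.8 kHz.

1.8 kHz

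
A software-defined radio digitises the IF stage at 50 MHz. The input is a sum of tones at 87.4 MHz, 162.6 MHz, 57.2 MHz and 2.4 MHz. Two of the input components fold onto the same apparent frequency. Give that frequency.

fs/2 = 25 MHz.
87.4 MHz mod fs = 37.4 MHz.
37.4 MHz > fs/2 = 25 MHz, folds to fs − 37.4 MHz = 12.6 MHz.
162.6 MHz mod fs = 12.6 MHz.
12.6 MHz ≤ fs/2 = 25 MHz, appears at 12.6 MHz.
57.2 MHz mod fs = 7.2 MHz.
7.2 MHz ≤ fs/2 = 25 MHz, appears at 7.2 MHz.
2.4 MHz ≤ fs/2 = 25 MHz, passes unchanged.
87.4 MHz and 162.6 MHz both map to 12.6 MHz.

12.6 MHz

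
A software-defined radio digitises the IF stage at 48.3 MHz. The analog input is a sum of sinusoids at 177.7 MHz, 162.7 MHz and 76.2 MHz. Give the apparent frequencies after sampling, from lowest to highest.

fs/2 = 24.15 MHz.
177.7 MHz mod fs = 32.8 MHz.
32.8 MHz > fs/2 = 24.15 MHz, folds to fs − 32.8 MHz = 15.5 MHz.
162.7 MHz mod fs = 17.8 MHz.
17.8 MHz ≤ fs/2 = 24.15 MHz, appears at 17.8 MHz.
76.2 MHz mod fs = 27.9 MHz.
27.9 MHz > fs/2 = 24.15 MHz, folds to fs − 27.9 MHz = 20.4 MHz.
Distinct values: {15.5 MHz, 17.8 MHz, 20.4 MHz}.

15.5 MHz, 17.8 MHz, 20.4 MHz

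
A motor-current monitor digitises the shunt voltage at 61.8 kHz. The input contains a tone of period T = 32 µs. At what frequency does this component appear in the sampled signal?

30.55 kHz

T = 32 µs → f = 1/T = 31.25 kHz.
31.25 kHz > fs/2 = 30.9 kHz, folds to fs − 31.25 kHz = 30.55 kHz.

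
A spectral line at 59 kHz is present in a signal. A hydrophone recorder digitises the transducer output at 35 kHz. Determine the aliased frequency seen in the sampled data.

59 kHz mod fs = 24 kHz.
24 kHz > fs/2 = 17.5 kHz, folds to fs − 24 kHz = 11 kHz.

11 kHz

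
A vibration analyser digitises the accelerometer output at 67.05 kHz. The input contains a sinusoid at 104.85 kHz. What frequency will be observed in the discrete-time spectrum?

104.85 kHz mod fs = 37.8 kHz.
37.8 kHz > fs/2 = 33.525 kHz, folds to fs − 37.8 kHz = 29.25 kHz.

29.25 kHz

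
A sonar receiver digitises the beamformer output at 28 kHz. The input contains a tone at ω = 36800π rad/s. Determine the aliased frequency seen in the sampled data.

ω = 36800π rad/s → f = ω/(2π) = 18400 Hz = 18.4 kHz.
18.4 kHz > fs/2 = 14 kHz, folds to fs − 18.4 kHz = 9.6 kHz.

9.6 kHz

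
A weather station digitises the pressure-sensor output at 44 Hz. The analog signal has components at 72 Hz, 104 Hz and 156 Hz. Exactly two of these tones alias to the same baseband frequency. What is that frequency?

fs/2 = 22 Hz.
72 Hz mod fs = 28 Hz.
28 Hz > fs/2 = 22 Hz, folds to fs − 28 Hz = 16 Hz.
104 Hz mod fs = 16 Hz.
16 Hz ≤ fs/2 = 22 Hz, appears at 16 Hz.
156 Hz mod fs = 24 Hz.
24 Hz > fs/2 = 22 Hz, folds to fs − 24 Hz = 20 Hz.
72 Hz and 104 Hz both map to 16 Hz.

16 Hz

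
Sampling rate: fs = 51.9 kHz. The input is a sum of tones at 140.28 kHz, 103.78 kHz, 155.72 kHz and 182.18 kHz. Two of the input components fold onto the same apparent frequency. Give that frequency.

0.02 kHz

fs/2 = 25.95 kHz.
140.28 kHz mod fs = 36.48 kHz.
36.48 kHz > fs/2 = 25.95 kHz, folds to fs − 36.48 kHz = 15.42 kHz.
103.78 kHz mod fs = 51.88 kHz.
51.88 kHz > fs/2 = 25.95 kHz, folds to fs − 51.88 kHz = 0.02 kHz.
155.72 kHz mod fs = 0.02 kHz.
0.02 kHz ≤ fs/2 = 25.95 kHz, appears at 0.02 kHz.
182.18 kHz mod fs = 26.48 kHz.
26.48 kHz > fs/2 = 25.95 kHz, folds to fs − 26.48 kHz = 25.42 kHz.
103.78 kHz and 155.72 kHz both map to 0.02 kHz.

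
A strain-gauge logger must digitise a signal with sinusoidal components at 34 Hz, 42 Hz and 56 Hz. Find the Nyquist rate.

112 Hz

Highest-frequency component: 56 Hz.
Nyquist rate = 2 × 56 Hz = 112 Hz.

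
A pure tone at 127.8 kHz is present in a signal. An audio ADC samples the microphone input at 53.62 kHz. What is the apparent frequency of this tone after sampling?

127.8 kHz mod fs = 20.56 kHz.
20.56 kHz ≤ fs/2 = 26.81 kHz, appears at 20.56 kHz.

20.56 kHz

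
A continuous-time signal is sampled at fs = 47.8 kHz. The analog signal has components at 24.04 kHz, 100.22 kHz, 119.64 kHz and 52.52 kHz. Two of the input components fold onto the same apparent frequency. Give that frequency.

fs/2 = 23.9 kHz.
24.04 kHz > fs/2 = 23.9 kHz, folds to fs − 24.04 kHz = 23.76 kHz.
100.22 kHz mod fs = 4.62 kHz.
4.62 kHz ≤ fs/2 = 23.9 kHz, appears at 4.62 kHz.
119.64 kHz mod fs = 24.04 kHz.
24.04 kHz > fs/2 = 23.9 kHz, folds to fs − 24.04 kHz = 23.76 kHz.
52.52 kHz mod fs = 4.72 kHz.
4.72 kHz ≤ fs/2 = 23.9 kHz, appears at 4.72 kHz.
24.04 kHz and 119.64 kHz both map to 23.76 kHz.

23.76 kHz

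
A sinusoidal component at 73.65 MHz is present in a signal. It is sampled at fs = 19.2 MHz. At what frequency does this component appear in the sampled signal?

73.65 MHz mod fs = 16.05 MHz.
16.05 MHz > fs/2 = 9.6 MHz, folds to fs − 16.05 MHz = 3.15 MHz.

3.15 MHz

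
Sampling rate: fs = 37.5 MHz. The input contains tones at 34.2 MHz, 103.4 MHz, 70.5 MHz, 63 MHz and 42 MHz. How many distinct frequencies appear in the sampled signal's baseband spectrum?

4

fs/2 = 18.75 MHz.
34.2 MHz > fs/2 = 18.75 MHz, folds to fs − 34.2 MHz = 3.3 MHz.
103.4 MHz mod fs = 28.4 MHz.
28.4 MHz > fs/2 = 18.75 MHz, folds to fs − 28.4 MHz = 9.1 MHz.
70.5 MHz mod fs = 33 MHz.
33 MHz > fs/2 = 18.75 MHz, folds to fs − 33 MHz = 4.5 MHz.
63 MHz mod fs = 25.5 MHz.
25.5 MHz > fs/2 = 18.75 MHz, folds to fs − 25.5 MHz = 12 MHz.
42 MHz mod fs = 4.5 MHz.
4.5 MHz ≤ fs/2 = 18.75 MHz, appears at 4.5 MHz.
Distinct values: {3.3 MHz, 4.5 MHz, 9.1 MHz, 12 MHz} → 4.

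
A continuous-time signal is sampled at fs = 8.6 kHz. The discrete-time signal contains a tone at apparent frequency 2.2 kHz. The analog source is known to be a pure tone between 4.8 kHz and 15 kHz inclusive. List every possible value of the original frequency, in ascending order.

6.4 kHz, 10.8 kHz, 15 kHz

Frequencies that alias to 2.2 kHz are k·fs ± 2.2 kHz for integer k ≥ 0.
k=0: 2.2 kHz.
k=1: 6.4 kHz, 10.8 kHz.
k=2: 15 kHz, 19.4 kHz.
k=3: 23.6 kHz, 28 kHz.
Within [4.8 kHz, 15 kHz]: 6.4 kHz, 10.8 kHz, 15 kHz.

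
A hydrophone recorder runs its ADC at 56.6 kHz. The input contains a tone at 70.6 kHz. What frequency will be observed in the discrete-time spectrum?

14 kHz

70.6 kHz mod fs = 14 kHz.
14 kHz ≤ fs/2 = 28.3 kHz, appears at 14 kHz.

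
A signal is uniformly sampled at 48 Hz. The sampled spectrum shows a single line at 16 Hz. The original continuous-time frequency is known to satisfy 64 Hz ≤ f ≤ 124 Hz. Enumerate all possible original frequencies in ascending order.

64 Hz, 80 Hz, 112 Hz

Frequencies that alias to 16 Hz are k·fs ± 16 Hz for integer k ≥ 0.
k=0: 16 Hz.
k=1: 32 Hz, 64 Hz.
k=2: 80 Hz, 112 Hz.
k=3: 128 Hz, 160 Hz.
Within [64 Hz, 124 Hz]: 64 Hz, 80 Hz, 112 Hz.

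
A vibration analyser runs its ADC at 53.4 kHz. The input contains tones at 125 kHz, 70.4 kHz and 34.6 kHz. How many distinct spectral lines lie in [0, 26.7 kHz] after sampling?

3

fs/2 = 26.7 kHz.
125 kHz mod fs = 18.2 kHz.
18.2 kHz ≤ fs/2 = 26.7 kHz, appears at 18.2 kHz.
70.4 kHz mod fs = 17 kHz.
17 kHz ≤ fs/2 = 26.7 kHz, appears at 17 kHz.
34.6 kHz > fs/2 = 26.7 kHz, folds to fs − 34.6 kHz = 18.8 kHz.
Distinct values: {17 kHz, 18.2 kHz, 18.8 kHz} → 3.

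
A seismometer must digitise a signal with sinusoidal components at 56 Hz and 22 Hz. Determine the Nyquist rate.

112 Hz

Highest-frequency component: 56 Hz.
Nyquist rate = 2 × 56 Hz = 112 Hz.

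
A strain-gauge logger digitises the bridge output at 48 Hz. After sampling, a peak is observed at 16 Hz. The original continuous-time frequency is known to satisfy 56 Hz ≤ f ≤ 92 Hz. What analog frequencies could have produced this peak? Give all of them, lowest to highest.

64 Hz, 80 Hz

Frequencies that alias to 16 Hz are k·fs ± 16 Hz for integer k ≥ 0.
k=0: 16 Hz.
k=1: 32 Hz, 64 Hz.
k=2: 80 Hz, 112 Hz.
k=3: 128 Hz, 160 Hz.
Within [56 Hz, 92 Hz]: 64 Hz, 80 Hz.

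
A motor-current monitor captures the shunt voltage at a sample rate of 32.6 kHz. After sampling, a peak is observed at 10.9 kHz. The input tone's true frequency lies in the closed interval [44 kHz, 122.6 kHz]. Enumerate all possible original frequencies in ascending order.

Frequencies that alias to 10.9 kHz are k·fs ± 10.9 kHz for integer k ≥ 0.
k=0: 10.9 kHz.
k=1: 21.7 kHz, 43.5 kHz.
k=2: 54.3 kHz, 76.1 kHz.
k=3: 86.9 kHz, 108.7 kHz.
k=4: 119.5 kHz, 141.3 kHz.
k=5: 152.1 kHz, 173.9 kHz.
Within [44 kHz, 122.6 kHz]: 54.3 kHz, 76.1 kHz, 86.9 kHz, 108.7 kHz, 119.5 kHz.

54.3 kHz, 76.1 kHz, 86.9 kHz, 108.7 kHz, 119.5 kHz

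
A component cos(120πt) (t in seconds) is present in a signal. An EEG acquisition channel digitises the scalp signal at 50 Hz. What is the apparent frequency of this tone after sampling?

ω = 120π rad/s → f = ω/(2π) = 60 Hz.
60 Hz mod fs = 10 Hz.
10 Hz ≤ fs/2 = 25 Hz, appears at 10 Hz.

10 Hz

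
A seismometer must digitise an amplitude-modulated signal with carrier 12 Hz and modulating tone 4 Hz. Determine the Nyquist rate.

AM sidebands sit at fc ± fm = 8 Hz and 16 Hz.
Highest-frequency component: 16 Hz.
Nyquist rate = 2 × 16 Hz = 32 Hz.

32 Hz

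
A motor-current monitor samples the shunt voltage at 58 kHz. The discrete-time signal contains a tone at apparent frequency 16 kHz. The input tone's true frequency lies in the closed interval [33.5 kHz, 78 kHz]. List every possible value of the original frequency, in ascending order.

Frequencies that alias to 16 kHz are k·fs ± 16 kHz for integer k ≥ 0.
k=0: 16 kHz.
k=1: 42 kHz, 74 kHz.
k=2: 100 kHz, 132 kHz.
Within [33.5 kHz, 78 kHz]: 42 kHz, 74 kHz.

42 kHz, 74 kHz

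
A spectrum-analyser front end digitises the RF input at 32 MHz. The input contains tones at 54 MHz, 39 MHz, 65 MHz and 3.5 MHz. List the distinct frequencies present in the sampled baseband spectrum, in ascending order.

1 MHz, 3.5 MHz, 7 MHz, 10 MHz

fs/2 = 16 MHz.
54 MHz mod fs = 22 MHz.
22 MHz > fs/2 = 16 MHz, folds to fs − 22 MHz = 10 MHz.
39 MHz mod fs = 7 MHz.
7 MHz ≤ fs/2 = 16 MHz, appears at 7 MHz.
65 MHz mod fs = 1 MHz.
1 MHz ≤ fs/2 = 16 MHz, appears at 1 MHz.
3.5 MHz ≤ fs/2 = 16 MHz, passes unchanged.
Distinct values: {1 MHz, 3.5 MHz, 7 MHz, 10 MHz}.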